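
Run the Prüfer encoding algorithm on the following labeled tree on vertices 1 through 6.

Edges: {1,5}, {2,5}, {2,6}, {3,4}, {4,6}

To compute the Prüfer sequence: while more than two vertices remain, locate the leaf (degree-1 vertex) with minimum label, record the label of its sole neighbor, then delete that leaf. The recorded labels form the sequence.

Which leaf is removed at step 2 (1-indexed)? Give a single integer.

Answer: 3

Derivation:
Step 1: current leaves = {1,3}. Remove leaf 1 (neighbor: 5).
Step 2: current leaves = {3,5}. Remove leaf 3 (neighbor: 4).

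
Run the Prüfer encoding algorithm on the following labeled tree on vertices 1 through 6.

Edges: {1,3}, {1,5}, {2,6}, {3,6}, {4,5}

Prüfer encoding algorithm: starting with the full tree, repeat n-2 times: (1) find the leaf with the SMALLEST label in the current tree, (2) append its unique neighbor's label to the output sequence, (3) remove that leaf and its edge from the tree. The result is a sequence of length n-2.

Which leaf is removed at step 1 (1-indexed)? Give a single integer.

Answer: 2

Derivation:
Step 1: current leaves = {2,4}. Remove leaf 2 (neighbor: 6).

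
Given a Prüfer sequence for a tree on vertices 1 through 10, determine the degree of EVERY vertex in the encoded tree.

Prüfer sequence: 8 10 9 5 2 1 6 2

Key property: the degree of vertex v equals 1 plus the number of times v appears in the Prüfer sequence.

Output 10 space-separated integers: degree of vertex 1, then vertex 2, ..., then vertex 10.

p_1 = 8: count[8] becomes 1
p_2 = 10: count[10] becomes 1
p_3 = 9: count[9] becomes 1
p_4 = 5: count[5] becomes 1
p_5 = 2: count[2] becomes 1
p_6 = 1: count[1] becomes 1
p_7 = 6: count[6] becomes 1
p_8 = 2: count[2] becomes 2
Degrees (1 + count): deg[1]=1+1=2, deg[2]=1+2=3, deg[3]=1+0=1, deg[4]=1+0=1, deg[5]=1+1=2, deg[6]=1+1=2, deg[7]=1+0=1, deg[8]=1+1=2, deg[9]=1+1=2, deg[10]=1+1=2

Answer: 2 3 1 1 2 2 1 2 2 2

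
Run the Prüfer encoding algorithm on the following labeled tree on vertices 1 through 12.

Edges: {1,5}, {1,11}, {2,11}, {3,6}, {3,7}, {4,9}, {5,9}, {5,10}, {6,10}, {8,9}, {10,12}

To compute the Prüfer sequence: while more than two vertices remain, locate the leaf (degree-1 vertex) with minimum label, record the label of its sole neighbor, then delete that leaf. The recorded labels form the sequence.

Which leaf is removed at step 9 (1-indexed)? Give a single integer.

Step 1: current leaves = {2,4,7,8,12}. Remove leaf 2 (neighbor: 11).
Step 2: current leaves = {4,7,8,11,12}. Remove leaf 4 (neighbor: 9).
Step 3: current leaves = {7,8,11,12}. Remove leaf 7 (neighbor: 3).
Step 4: current leaves = {3,8,11,12}. Remove leaf 3 (neighbor: 6).
Step 5: current leaves = {6,8,11,12}. Remove leaf 6 (neighbor: 10).
Step 6: current leaves = {8,11,12}. Remove leaf 8 (neighbor: 9).
Step 7: current leaves = {9,11,12}. Remove leaf 9 (neighbor: 5).
Step 8: current leaves = {11,12}. Remove leaf 11 (neighbor: 1).
Step 9: current leaves = {1,12}. Remove leaf 1 (neighbor: 5).

Answer: 1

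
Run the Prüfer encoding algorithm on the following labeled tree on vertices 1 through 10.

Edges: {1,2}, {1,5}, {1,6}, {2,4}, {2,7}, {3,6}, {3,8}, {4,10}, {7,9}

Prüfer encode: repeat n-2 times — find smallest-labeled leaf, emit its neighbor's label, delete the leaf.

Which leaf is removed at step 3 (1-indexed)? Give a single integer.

Step 1: current leaves = {5,8,9,10}. Remove leaf 5 (neighbor: 1).
Step 2: current leaves = {8,9,10}. Remove leaf 8 (neighbor: 3).
Step 3: current leaves = {3,9,10}. Remove leaf 3 (neighbor: 6).

Answer: 3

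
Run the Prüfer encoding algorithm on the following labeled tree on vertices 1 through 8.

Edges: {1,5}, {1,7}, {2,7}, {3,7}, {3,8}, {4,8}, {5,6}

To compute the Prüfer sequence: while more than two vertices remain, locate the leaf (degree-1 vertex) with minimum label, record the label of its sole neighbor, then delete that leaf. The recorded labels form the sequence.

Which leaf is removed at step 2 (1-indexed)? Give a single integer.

Step 1: current leaves = {2,4,6}. Remove leaf 2 (neighbor: 7).
Step 2: current leaves = {4,6}. Remove leaf 4 (neighbor: 8).

Answer: 4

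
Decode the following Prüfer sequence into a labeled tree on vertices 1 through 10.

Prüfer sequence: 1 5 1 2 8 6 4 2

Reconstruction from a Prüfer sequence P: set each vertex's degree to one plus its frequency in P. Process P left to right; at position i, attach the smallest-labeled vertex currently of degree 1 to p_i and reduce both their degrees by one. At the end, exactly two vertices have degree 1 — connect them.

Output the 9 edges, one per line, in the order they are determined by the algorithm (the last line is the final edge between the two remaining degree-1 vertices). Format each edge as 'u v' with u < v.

Answer: 1 3
5 7
1 5
1 2
8 9
6 8
4 6
2 4
2 10

Derivation:
Initial degrees: {1:3, 2:3, 3:1, 4:2, 5:2, 6:2, 7:1, 8:2, 9:1, 10:1}
Step 1: smallest deg-1 vertex = 3, p_1 = 1. Add edge {1,3}. Now deg[3]=0, deg[1]=2.
Step 2: smallest deg-1 vertex = 7, p_2 = 5. Add edge {5,7}. Now deg[7]=0, deg[5]=1.
Step 3: smallest deg-1 vertex = 5, p_3 = 1. Add edge {1,5}. Now deg[5]=0, deg[1]=1.
Step 4: smallest deg-1 vertex = 1, p_4 = 2. Add edge {1,2}. Now deg[1]=0, deg[2]=2.
Step 5: smallest deg-1 vertex = 9, p_5 = 8. Add edge {8,9}. Now deg[9]=0, deg[8]=1.
Step 6: smallest deg-1 vertex = 8, p_6 = 6. Add edge {6,8}. Now deg[8]=0, deg[6]=1.
Step 7: smallest deg-1 vertex = 6, p_7 = 4. Add edge {4,6}. Now deg[6]=0, deg[4]=1.
Step 8: smallest deg-1 vertex = 4, p_8 = 2. Add edge {2,4}. Now deg[4]=0, deg[2]=1.
Final: two remaining deg-1 vertices are 2, 10. Add edge {2,10}.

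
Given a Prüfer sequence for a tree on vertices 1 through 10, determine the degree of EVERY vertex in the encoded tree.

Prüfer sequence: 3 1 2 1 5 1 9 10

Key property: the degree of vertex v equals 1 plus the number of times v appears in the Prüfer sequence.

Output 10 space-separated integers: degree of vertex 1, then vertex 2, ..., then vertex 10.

p_1 = 3: count[3] becomes 1
p_2 = 1: count[1] becomes 1
p_3 = 2: count[2] becomes 1
p_4 = 1: count[1] becomes 2
p_5 = 5: count[5] becomes 1
p_6 = 1: count[1] becomes 3
p_7 = 9: count[9] becomes 1
p_8 = 10: count[10] becomes 1
Degrees (1 + count): deg[1]=1+3=4, deg[2]=1+1=2, deg[3]=1+1=2, deg[4]=1+0=1, deg[5]=1+1=2, deg[6]=1+0=1, deg[7]=1+0=1, deg[8]=1+0=1, deg[9]=1+1=2, deg[10]=1+1=2

Answer: 4 2 2 1 2 1 1 1 2 2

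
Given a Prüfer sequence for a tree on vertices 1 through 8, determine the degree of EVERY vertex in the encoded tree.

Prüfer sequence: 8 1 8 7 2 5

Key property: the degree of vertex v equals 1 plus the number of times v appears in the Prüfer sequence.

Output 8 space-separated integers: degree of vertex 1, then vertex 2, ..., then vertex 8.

Answer: 2 2 1 1 2 1 2 3

Derivation:
p_1 = 8: count[8] becomes 1
p_2 = 1: count[1] becomes 1
p_3 = 8: count[8] becomes 2
p_4 = 7: count[7] becomes 1
p_5 = 2: count[2] becomes 1
p_6 = 5: count[5] becomes 1
Degrees (1 + count): deg[1]=1+1=2, deg[2]=1+1=2, deg[3]=1+0=1, deg[4]=1+0=1, deg[5]=1+1=2, deg[6]=1+0=1, deg[7]=1+1=2, deg[8]=1+2=3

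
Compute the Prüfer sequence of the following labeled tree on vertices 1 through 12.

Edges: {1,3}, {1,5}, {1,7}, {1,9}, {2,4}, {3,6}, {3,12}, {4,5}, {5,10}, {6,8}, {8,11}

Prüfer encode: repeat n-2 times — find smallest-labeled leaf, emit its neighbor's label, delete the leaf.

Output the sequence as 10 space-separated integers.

Answer: 4 5 1 1 5 1 3 8 6 3

Derivation:
Step 1: leaves = {2,7,9,10,11,12}. Remove smallest leaf 2, emit neighbor 4.
Step 2: leaves = {4,7,9,10,11,12}. Remove smallest leaf 4, emit neighbor 5.
Step 3: leaves = {7,9,10,11,12}. Remove smallest leaf 7, emit neighbor 1.
Step 4: leaves = {9,10,11,12}. Remove smallest leaf 9, emit neighbor 1.
Step 5: leaves = {10,11,12}. Remove smallest leaf 10, emit neighbor 5.
Step 6: leaves = {5,11,12}. Remove smallest leaf 5, emit neighbor 1.
Step 7: leaves = {1,11,12}. Remove smallest leaf 1, emit neighbor 3.
Step 8: leaves = {11,12}. Remove smallest leaf 11, emit neighbor 8.
Step 9: leaves = {8,12}. Remove smallest leaf 8, emit neighbor 6.
Step 10: leaves = {6,12}. Remove smallest leaf 6, emit neighbor 3.
Done: 2 vertices remain (3, 12). Sequence = [4 5 1 1 5 1 3 8 6 3]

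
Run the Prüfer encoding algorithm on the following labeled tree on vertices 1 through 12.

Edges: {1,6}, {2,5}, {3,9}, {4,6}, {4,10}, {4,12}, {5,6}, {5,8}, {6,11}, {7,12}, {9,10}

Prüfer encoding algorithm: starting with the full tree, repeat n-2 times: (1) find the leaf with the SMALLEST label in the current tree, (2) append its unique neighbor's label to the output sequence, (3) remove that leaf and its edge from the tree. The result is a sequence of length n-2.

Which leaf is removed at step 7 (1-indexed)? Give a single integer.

Step 1: current leaves = {1,2,3,7,8,11}. Remove leaf 1 (neighbor: 6).
Step 2: current leaves = {2,3,7,8,11}. Remove leaf 2 (neighbor: 5).
Step 3: current leaves = {3,7,8,11}. Remove leaf 3 (neighbor: 9).
Step 4: current leaves = {7,8,9,11}. Remove leaf 7 (neighbor: 12).
Step 5: current leaves = {8,9,11,12}. Remove leaf 8 (neighbor: 5).
Step 6: current leaves = {5,9,11,12}. Remove leaf 5 (neighbor: 6).
Step 7: current leaves = {9,11,12}. Remove leaf 9 (neighbor: 10).

Answer: 9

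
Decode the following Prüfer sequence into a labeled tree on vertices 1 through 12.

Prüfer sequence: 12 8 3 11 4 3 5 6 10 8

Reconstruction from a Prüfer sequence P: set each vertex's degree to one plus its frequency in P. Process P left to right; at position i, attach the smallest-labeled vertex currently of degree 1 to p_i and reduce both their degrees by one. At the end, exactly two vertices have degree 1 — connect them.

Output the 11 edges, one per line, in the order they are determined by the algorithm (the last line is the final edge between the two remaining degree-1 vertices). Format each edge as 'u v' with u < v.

Initial degrees: {1:1, 2:1, 3:3, 4:2, 5:2, 6:2, 7:1, 8:3, 9:1, 10:2, 11:2, 12:2}
Step 1: smallest deg-1 vertex = 1, p_1 = 12. Add edge {1,12}. Now deg[1]=0, deg[12]=1.
Step 2: smallest deg-1 vertex = 2, p_2 = 8. Add edge {2,8}. Now deg[2]=0, deg[8]=2.
Step 3: smallest deg-1 vertex = 7, p_3 = 3. Add edge {3,7}. Now deg[7]=0, deg[3]=2.
Step 4: smallest deg-1 vertex = 9, p_4 = 11. Add edge {9,11}. Now deg[9]=0, deg[11]=1.
Step 5: smallest deg-1 vertex = 11, p_5 = 4. Add edge {4,11}. Now deg[11]=0, deg[4]=1.
Step 6: smallest deg-1 vertex = 4, p_6 = 3. Add edge {3,4}. Now deg[4]=0, deg[3]=1.
Step 7: smallest deg-1 vertex = 3, p_7 = 5. Add edge {3,5}. Now deg[3]=0, deg[5]=1.
Step 8: smallest deg-1 vertex = 5, p_8 = 6. Add edge {5,6}. Now deg[5]=0, deg[6]=1.
Step 9: smallest deg-1 vertex = 6, p_9 = 10. Add edge {6,10}. Now deg[6]=0, deg[10]=1.
Step 10: smallest deg-1 vertex = 10, p_10 = 8. Add edge {8,10}. Now deg[10]=0, deg[8]=1.
Final: two remaining deg-1 vertices are 8, 12. Add edge {8,12}.

Answer: 1 12
2 8
3 7
9 11
4 11
3 4
3 5
5 6
6 10
8 10
8 12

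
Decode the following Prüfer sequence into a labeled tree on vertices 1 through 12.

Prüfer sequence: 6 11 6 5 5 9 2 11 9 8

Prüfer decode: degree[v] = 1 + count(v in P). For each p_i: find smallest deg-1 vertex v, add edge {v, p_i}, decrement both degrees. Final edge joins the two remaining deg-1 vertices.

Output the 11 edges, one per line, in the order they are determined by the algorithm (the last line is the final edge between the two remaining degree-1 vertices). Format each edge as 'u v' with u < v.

Answer: 1 6
3 11
4 6
5 6
5 7
5 9
2 10
2 11
9 11
8 9
8 12

Derivation:
Initial degrees: {1:1, 2:2, 3:1, 4:1, 5:3, 6:3, 7:1, 8:2, 9:3, 10:1, 11:3, 12:1}
Step 1: smallest deg-1 vertex = 1, p_1 = 6. Add edge {1,6}. Now deg[1]=0, deg[6]=2.
Step 2: smallest deg-1 vertex = 3, p_2 = 11. Add edge {3,11}. Now deg[3]=0, deg[11]=2.
Step 3: smallest deg-1 vertex = 4, p_3 = 6. Add edge {4,6}. Now deg[4]=0, deg[6]=1.
Step 4: smallest deg-1 vertex = 6, p_4 = 5. Add edge {5,6}. Now deg[6]=0, deg[5]=2.
Step 5: smallest deg-1 vertex = 7, p_5 = 5. Add edge {5,7}. Now deg[7]=0, deg[5]=1.
Step 6: smallest deg-1 vertex = 5, p_6 = 9. Add edge {5,9}. Now deg[5]=0, deg[9]=2.
Step 7: smallest deg-1 vertex = 10, p_7 = 2. Add edge {2,10}. Now deg[10]=0, deg[2]=1.
Step 8: smallest deg-1 vertex = 2, p_8 = 11. Add edge {2,11}. Now deg[2]=0, deg[11]=1.
Step 9: smallest deg-1 vertex = 11, p_9 = 9. Add edge {9,11}. Now deg[11]=0, deg[9]=1.
Step 10: smallest deg-1 vertex = 9, p_10 = 8. Add edge {8,9}. Now deg[9]=0, deg[8]=1.
Final: two remaining deg-1 vertices are 8, 12. Add edge {8,12}.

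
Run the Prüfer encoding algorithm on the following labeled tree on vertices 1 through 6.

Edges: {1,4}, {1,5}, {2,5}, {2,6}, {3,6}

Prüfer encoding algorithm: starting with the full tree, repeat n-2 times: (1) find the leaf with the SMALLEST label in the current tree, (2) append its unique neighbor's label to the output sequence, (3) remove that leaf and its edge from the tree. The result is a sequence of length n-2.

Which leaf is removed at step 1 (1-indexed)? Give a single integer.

Step 1: current leaves = {3,4}. Remove leaf 3 (neighbor: 6).

Answer: 3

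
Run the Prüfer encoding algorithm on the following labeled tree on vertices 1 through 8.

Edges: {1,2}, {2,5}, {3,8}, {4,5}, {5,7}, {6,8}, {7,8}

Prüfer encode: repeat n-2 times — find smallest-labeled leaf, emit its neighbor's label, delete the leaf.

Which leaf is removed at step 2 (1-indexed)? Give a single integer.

Step 1: current leaves = {1,3,4,6}. Remove leaf 1 (neighbor: 2).
Step 2: current leaves = {2,3,4,6}. Remove leaf 2 (neighbor: 5).

Answer: 2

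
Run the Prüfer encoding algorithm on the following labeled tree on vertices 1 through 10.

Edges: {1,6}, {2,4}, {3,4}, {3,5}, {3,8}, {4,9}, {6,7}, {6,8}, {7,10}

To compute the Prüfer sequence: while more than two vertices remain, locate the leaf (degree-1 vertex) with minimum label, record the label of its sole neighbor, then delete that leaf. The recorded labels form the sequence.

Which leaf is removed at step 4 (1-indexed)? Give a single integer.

Answer: 9

Derivation:
Step 1: current leaves = {1,2,5,9,10}. Remove leaf 1 (neighbor: 6).
Step 2: current leaves = {2,5,9,10}. Remove leaf 2 (neighbor: 4).
Step 3: current leaves = {5,9,10}. Remove leaf 5 (neighbor: 3).
Step 4: current leaves = {9,10}. Remove leaf 9 (neighbor: 4).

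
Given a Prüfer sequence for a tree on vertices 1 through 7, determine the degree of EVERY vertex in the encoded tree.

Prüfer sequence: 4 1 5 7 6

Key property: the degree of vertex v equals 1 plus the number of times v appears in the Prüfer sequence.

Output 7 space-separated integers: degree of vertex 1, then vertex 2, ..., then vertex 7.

p_1 = 4: count[4] becomes 1
p_2 = 1: count[1] becomes 1
p_3 = 5: count[5] becomes 1
p_4 = 7: count[7] becomes 1
p_5 = 6: count[6] becomes 1
Degrees (1 + count): deg[1]=1+1=2, deg[2]=1+0=1, deg[3]=1+0=1, deg[4]=1+1=2, deg[5]=1+1=2, deg[6]=1+1=2, deg[7]=1+1=2

Answer: 2 1 1 2 2 2 2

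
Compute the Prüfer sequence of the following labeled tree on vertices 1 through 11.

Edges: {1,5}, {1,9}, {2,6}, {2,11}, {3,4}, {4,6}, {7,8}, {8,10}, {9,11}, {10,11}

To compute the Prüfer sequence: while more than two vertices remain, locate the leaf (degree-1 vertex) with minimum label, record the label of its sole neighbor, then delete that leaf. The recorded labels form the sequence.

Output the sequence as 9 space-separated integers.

Step 1: leaves = {3,5,7}. Remove smallest leaf 3, emit neighbor 4.
Step 2: leaves = {4,5,7}. Remove smallest leaf 4, emit neighbor 6.
Step 3: leaves = {5,6,7}. Remove smallest leaf 5, emit neighbor 1.
Step 4: leaves = {1,6,7}. Remove smallest leaf 1, emit neighbor 9.
Step 5: leaves = {6,7,9}. Remove smallest leaf 6, emit neighbor 2.
Step 6: leaves = {2,7,9}. Remove smallest leaf 2, emit neighbor 11.
Step 7: leaves = {7,9}. Remove smallest leaf 7, emit neighbor 8.
Step 8: leaves = {8,9}. Remove smallest leaf 8, emit neighbor 10.
Step 9: leaves = {9,10}. Remove smallest leaf 9, emit neighbor 11.
Done: 2 vertices remain (10, 11). Sequence = [4 6 1 9 2 11 8 10 11]

Answer: 4 6 1 9 2 11 8 10 11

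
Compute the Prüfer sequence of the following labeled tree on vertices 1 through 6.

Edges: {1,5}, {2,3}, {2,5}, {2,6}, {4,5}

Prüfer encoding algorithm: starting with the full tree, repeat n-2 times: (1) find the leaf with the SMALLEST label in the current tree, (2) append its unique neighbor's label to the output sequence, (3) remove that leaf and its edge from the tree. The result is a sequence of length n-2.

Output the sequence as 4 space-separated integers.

Answer: 5 2 5 2

Derivation:
Step 1: leaves = {1,3,4,6}. Remove smallest leaf 1, emit neighbor 5.
Step 2: leaves = {3,4,6}. Remove smallest leaf 3, emit neighbor 2.
Step 3: leaves = {4,6}. Remove smallest leaf 4, emit neighbor 5.
Step 4: leaves = {5,6}. Remove smallest leaf 5, emit neighbor 2.
Done: 2 vertices remain (2, 6). Sequence = [5 2 5 2]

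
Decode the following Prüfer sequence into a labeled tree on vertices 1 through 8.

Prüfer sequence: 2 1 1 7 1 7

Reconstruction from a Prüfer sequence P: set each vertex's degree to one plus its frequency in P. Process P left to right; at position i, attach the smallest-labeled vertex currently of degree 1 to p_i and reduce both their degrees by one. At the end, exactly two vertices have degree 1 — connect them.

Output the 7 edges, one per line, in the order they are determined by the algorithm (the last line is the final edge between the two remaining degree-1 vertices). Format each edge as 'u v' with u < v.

Answer: 2 3
1 2
1 4
5 7
1 6
1 7
7 8

Derivation:
Initial degrees: {1:4, 2:2, 3:1, 4:1, 5:1, 6:1, 7:3, 8:1}
Step 1: smallest deg-1 vertex = 3, p_1 = 2. Add edge {2,3}. Now deg[3]=0, deg[2]=1.
Step 2: smallest deg-1 vertex = 2, p_2 = 1. Add edge {1,2}. Now deg[2]=0, deg[1]=3.
Step 3: smallest deg-1 vertex = 4, p_3 = 1. Add edge {1,4}. Now deg[4]=0, deg[1]=2.
Step 4: smallest deg-1 vertex = 5, p_4 = 7. Add edge {5,7}. Now deg[5]=0, deg[7]=2.
Step 5: smallest deg-1 vertex = 6, p_5 = 1. Add edge {1,6}. Now deg[6]=0, deg[1]=1.
Step 6: smallest deg-1 vertex = 1, p_6 = 7. Add edge {1,7}. Now deg[1]=0, deg[7]=1.
Final: two remaining deg-1 vertices are 7, 8. Add edge {7,8}.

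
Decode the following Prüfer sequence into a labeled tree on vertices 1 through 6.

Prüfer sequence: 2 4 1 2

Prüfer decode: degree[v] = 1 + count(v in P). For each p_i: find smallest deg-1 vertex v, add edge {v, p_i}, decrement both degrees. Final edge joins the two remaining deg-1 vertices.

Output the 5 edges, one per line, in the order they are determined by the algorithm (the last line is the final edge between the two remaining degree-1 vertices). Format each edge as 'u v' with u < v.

Initial degrees: {1:2, 2:3, 3:1, 4:2, 5:1, 6:1}
Step 1: smallest deg-1 vertex = 3, p_1 = 2. Add edge {2,3}. Now deg[3]=0, deg[2]=2.
Step 2: smallest deg-1 vertex = 5, p_2 = 4. Add edge {4,5}. Now deg[5]=0, deg[4]=1.
Step 3: smallest deg-1 vertex = 4, p_3 = 1. Add edge {1,4}. Now deg[4]=0, deg[1]=1.
Step 4: smallest deg-1 vertex = 1, p_4 = 2. Add edge {1,2}. Now deg[1]=0, deg[2]=1.
Final: two remaining deg-1 vertices are 2, 6. Add edge {2,6}.

Answer: 2 3
4 5
1 4
1 2
2 6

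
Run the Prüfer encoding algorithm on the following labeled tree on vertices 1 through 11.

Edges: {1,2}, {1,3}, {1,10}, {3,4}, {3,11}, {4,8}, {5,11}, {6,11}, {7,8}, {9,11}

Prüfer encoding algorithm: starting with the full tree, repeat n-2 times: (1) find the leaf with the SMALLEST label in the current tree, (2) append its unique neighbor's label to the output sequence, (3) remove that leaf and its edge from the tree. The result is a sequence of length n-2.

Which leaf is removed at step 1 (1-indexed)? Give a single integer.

Answer: 2

Derivation:
Step 1: current leaves = {2,5,6,7,9,10}. Remove leaf 2 (neighbor: 1).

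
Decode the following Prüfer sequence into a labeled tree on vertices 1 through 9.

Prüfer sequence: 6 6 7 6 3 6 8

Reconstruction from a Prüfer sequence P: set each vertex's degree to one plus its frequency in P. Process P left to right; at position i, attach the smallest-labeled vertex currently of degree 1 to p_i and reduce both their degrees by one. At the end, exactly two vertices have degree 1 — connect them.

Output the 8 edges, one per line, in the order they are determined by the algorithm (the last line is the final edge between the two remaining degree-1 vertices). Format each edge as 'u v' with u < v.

Answer: 1 6
2 6
4 7
5 6
3 7
3 6
6 8
8 9

Derivation:
Initial degrees: {1:1, 2:1, 3:2, 4:1, 5:1, 6:5, 7:2, 8:2, 9:1}
Step 1: smallest deg-1 vertex = 1, p_1 = 6. Add edge {1,6}. Now deg[1]=0, deg[6]=4.
Step 2: smallest deg-1 vertex = 2, p_2 = 6. Add edge {2,6}. Now deg[2]=0, deg[6]=3.
Step 3: smallest deg-1 vertex = 4, p_3 = 7. Add edge {4,7}. Now deg[4]=0, deg[7]=1.
Step 4: smallest deg-1 vertex = 5, p_4 = 6. Add edge {5,6}. Now deg[5]=0, deg[6]=2.
Step 5: smallest deg-1 vertex = 7, p_5 = 3. Add edge {3,7}. Now deg[7]=0, deg[3]=1.
Step 6: smallest deg-1 vertex = 3, p_6 = 6. Add edge {3,6}. Now deg[3]=0, deg[6]=1.
Step 7: smallest deg-1 vertex = 6, p_7 = 8. Add edge {6,8}. Now deg[6]=0, deg[8]=1.
Final: two remaining deg-1 vertices are 8, 9. Add edge {8,9}.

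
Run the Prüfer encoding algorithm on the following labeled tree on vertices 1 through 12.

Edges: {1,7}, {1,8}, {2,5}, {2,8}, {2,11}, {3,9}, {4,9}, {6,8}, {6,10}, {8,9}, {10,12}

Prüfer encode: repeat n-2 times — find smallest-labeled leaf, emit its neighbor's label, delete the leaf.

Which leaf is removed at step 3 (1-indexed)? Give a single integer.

Answer: 5

Derivation:
Step 1: current leaves = {3,4,5,7,11,12}. Remove leaf 3 (neighbor: 9).
Step 2: current leaves = {4,5,7,11,12}. Remove leaf 4 (neighbor: 9).
Step 3: current leaves = {5,7,9,11,12}. Remove leaf 5 (neighbor: 2).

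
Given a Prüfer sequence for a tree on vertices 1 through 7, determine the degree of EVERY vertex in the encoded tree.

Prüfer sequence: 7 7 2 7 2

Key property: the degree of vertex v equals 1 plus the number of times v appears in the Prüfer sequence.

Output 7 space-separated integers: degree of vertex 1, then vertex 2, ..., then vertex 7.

Answer: 1 3 1 1 1 1 4

Derivation:
p_1 = 7: count[7] becomes 1
p_2 = 7: count[7] becomes 2
p_3 = 2: count[2] becomes 1
p_4 = 7: count[7] becomes 3
p_5 = 2: count[2] becomes 2
Degrees (1 + count): deg[1]=1+0=1, deg[2]=1+2=3, deg[3]=1+0=1, deg[4]=1+0=1, deg[5]=1+0=1, deg[6]=1+0=1, deg[7]=1+3=4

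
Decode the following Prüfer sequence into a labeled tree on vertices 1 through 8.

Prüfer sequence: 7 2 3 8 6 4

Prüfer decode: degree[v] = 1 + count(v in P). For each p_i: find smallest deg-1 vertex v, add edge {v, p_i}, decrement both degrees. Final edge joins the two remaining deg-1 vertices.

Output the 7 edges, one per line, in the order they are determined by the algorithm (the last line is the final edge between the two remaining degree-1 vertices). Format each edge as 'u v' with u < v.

Answer: 1 7
2 5
2 3
3 8
6 7
4 6
4 8

Derivation:
Initial degrees: {1:1, 2:2, 3:2, 4:2, 5:1, 6:2, 7:2, 8:2}
Step 1: smallest deg-1 vertex = 1, p_1 = 7. Add edge {1,7}. Now deg[1]=0, deg[7]=1.
Step 2: smallest deg-1 vertex = 5, p_2 = 2. Add edge {2,5}. Now deg[5]=0, deg[2]=1.
Step 3: smallest deg-1 vertex = 2, p_3 = 3. Add edge {2,3}. Now deg[2]=0, deg[3]=1.
Step 4: smallest deg-1 vertex = 3, p_4 = 8. Add edge {3,8}. Now deg[3]=0, deg[8]=1.
Step 5: smallest deg-1 vertex = 7, p_5 = 6. Add edge {6,7}. Now deg[7]=0, deg[6]=1.
Step 6: smallest deg-1 vertex = 6, p_6 = 4. Add edge {4,6}. Now deg[6]=0, deg[4]=1.
Final: two remaining deg-1 vertices are 4, 8. Add edge {4,8}.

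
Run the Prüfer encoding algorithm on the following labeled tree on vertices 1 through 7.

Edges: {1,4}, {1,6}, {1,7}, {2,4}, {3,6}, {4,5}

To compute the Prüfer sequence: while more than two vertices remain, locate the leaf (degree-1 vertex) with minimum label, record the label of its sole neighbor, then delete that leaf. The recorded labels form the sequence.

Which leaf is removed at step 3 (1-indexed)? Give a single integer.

Step 1: current leaves = {2,3,5,7}. Remove leaf 2 (neighbor: 4).
Step 2: current leaves = {3,5,7}. Remove leaf 3 (neighbor: 6).
Step 3: current leaves = {5,6,7}. Remove leaf 5 (neighbor: 4).

Answer: 5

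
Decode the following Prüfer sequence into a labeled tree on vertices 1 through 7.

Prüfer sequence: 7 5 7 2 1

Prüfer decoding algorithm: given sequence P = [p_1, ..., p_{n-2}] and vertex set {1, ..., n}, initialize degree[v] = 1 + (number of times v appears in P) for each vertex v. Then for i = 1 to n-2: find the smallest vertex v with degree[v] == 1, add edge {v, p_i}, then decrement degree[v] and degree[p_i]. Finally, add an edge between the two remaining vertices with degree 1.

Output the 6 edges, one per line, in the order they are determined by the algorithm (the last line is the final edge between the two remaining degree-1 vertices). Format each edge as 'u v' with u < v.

Initial degrees: {1:2, 2:2, 3:1, 4:1, 5:2, 6:1, 7:3}
Step 1: smallest deg-1 vertex = 3, p_1 = 7. Add edge {3,7}. Now deg[3]=0, deg[7]=2.
Step 2: smallest deg-1 vertex = 4, p_2 = 5. Add edge {4,5}. Now deg[4]=0, deg[5]=1.
Step 3: smallest deg-1 vertex = 5, p_3 = 7. Add edge {5,7}. Now deg[5]=0, deg[7]=1.
Step 4: smallest deg-1 vertex = 6, p_4 = 2. Add edge {2,6}. Now deg[6]=0, deg[2]=1.
Step 5: smallest deg-1 vertex = 2, p_5 = 1. Add edge {1,2}. Now deg[2]=0, deg[1]=1.
Final: two remaining deg-1 vertices are 1, 7. Add edge {1,7}.

Answer: 3 7
4 5
5 7
2 6
1 2
1 7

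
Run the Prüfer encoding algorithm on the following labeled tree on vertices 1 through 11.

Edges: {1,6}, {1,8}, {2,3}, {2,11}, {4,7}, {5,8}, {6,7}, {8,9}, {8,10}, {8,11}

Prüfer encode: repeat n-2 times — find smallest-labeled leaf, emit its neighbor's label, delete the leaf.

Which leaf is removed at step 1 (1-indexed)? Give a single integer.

Answer: 3

Derivation:
Step 1: current leaves = {3,4,5,9,10}. Remove leaf 3 (neighbor: 2).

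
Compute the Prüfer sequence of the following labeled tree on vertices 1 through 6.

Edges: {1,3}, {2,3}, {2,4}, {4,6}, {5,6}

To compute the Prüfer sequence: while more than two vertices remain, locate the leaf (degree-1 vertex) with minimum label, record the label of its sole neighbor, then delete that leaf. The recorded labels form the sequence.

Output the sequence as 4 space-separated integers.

Answer: 3 2 4 6

Derivation:
Step 1: leaves = {1,5}. Remove smallest leaf 1, emit neighbor 3.
Step 2: leaves = {3,5}. Remove smallest leaf 3, emit neighbor 2.
Step 3: leaves = {2,5}. Remove smallest leaf 2, emit neighbor 4.
Step 4: leaves = {4,5}. Remove smallest leaf 4, emit neighbor 6.
Done: 2 vertices remain (5, 6). Sequence = [3 2 4 6]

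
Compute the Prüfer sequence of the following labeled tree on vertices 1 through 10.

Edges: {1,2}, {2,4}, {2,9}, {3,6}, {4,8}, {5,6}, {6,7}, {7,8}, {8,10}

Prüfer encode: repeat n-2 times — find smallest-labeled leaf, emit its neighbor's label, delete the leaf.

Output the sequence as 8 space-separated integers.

Answer: 2 6 6 7 8 2 4 8

Derivation:
Step 1: leaves = {1,3,5,9,10}. Remove smallest leaf 1, emit neighbor 2.
Step 2: leaves = {3,5,9,10}. Remove smallest leaf 3, emit neighbor 6.
Step 3: leaves = {5,9,10}. Remove smallest leaf 5, emit neighbor 6.
Step 4: leaves = {6,9,10}. Remove smallest leaf 6, emit neighbor 7.
Step 5: leaves = {7,9,10}. Remove smallest leaf 7, emit neighbor 8.
Step 6: leaves = {9,10}. Remove smallest leaf 9, emit neighbor 2.
Step 7: leaves = {2,10}. Remove smallest leaf 2, emit neighbor 4.
Step 8: leaves = {4,10}. Remove smallest leaf 4, emit neighbor 8.
Done: 2 vertices remain (8, 10). Sequence = [2 6 6 7 8 2 4 8]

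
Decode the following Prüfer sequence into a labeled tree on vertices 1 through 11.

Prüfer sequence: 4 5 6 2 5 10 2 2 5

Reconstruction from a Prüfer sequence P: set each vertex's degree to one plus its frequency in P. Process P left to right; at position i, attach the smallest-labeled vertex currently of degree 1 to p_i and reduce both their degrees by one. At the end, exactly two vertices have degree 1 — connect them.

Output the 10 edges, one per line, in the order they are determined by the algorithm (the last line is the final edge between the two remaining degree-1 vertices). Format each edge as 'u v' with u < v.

Answer: 1 4
3 5
4 6
2 6
5 7
8 10
2 9
2 10
2 5
5 11

Derivation:
Initial degrees: {1:1, 2:4, 3:1, 4:2, 5:4, 6:2, 7:1, 8:1, 9:1, 10:2, 11:1}
Step 1: smallest deg-1 vertex = 1, p_1 = 4. Add edge {1,4}. Now deg[1]=0, deg[4]=1.
Step 2: smallest deg-1 vertex = 3, p_2 = 5. Add edge {3,5}. Now deg[3]=0, deg[5]=3.
Step 3: smallest deg-1 vertex = 4, p_3 = 6. Add edge {4,6}. Now deg[4]=0, deg[6]=1.
Step 4: smallest deg-1 vertex = 6, p_4 = 2. Add edge {2,6}. Now deg[6]=0, deg[2]=3.
Step 5: smallest deg-1 vertex = 7, p_5 = 5. Add edge {5,7}. Now deg[7]=0, deg[5]=2.
Step 6: smallest deg-1 vertex = 8, p_6 = 10. Add edge {8,10}. Now deg[8]=0, deg[10]=1.
Step 7: smallest deg-1 vertex = 9, p_7 = 2. Add edge {2,9}. Now deg[9]=0, deg[2]=2.
Step 8: smallest deg-1 vertex = 10, p_8 = 2. Add edge {2,10}. Now deg[10]=0, deg[2]=1.
Step 9: smallest deg-1 vertex = 2, p_9 = 5. Add edge {2,5}. Now deg[2]=0, deg[5]=1.
Final: two remaining deg-1 vertices are 5, 11. Add edge {5,11}.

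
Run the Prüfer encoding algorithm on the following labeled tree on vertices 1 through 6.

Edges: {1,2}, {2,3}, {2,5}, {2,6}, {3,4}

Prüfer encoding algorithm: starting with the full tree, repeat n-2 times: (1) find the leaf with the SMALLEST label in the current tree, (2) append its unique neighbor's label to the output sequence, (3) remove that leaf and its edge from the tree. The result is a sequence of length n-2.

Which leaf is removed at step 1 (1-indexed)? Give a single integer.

Step 1: current leaves = {1,4,5,6}. Remove leaf 1 (neighbor: 2).

Answer: 1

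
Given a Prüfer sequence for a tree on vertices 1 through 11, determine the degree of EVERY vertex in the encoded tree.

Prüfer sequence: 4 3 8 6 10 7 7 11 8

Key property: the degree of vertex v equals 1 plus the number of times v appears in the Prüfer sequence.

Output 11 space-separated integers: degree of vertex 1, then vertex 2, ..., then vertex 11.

p_1 = 4: count[4] becomes 1
p_2 = 3: count[3] becomes 1
p_3 = 8: count[8] becomes 1
p_4 = 6: count[6] becomes 1
p_5 = 10: count[10] becomes 1
p_6 = 7: count[7] becomes 1
p_7 = 7: count[7] becomes 2
p_8 = 11: count[11] becomes 1
p_9 = 8: count[8] becomes 2
Degrees (1 + count): deg[1]=1+0=1, deg[2]=1+0=1, deg[3]=1+1=2, deg[4]=1+1=2, deg[5]=1+0=1, deg[6]=1+1=2, deg[7]=1+2=3, deg[8]=1+2=3, deg[9]=1+0=1, deg[10]=1+1=2, deg[11]=1+1=2

Answer: 1 1 2 2 1 2 3 3 1 2 2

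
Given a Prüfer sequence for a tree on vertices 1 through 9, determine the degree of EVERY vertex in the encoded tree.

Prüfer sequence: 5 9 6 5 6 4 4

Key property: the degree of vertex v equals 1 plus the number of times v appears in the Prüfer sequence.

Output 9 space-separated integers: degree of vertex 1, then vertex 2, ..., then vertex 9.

p_1 = 5: count[5] becomes 1
p_2 = 9: count[9] becomes 1
p_3 = 6: count[6] becomes 1
p_4 = 5: count[5] becomes 2
p_5 = 6: count[6] becomes 2
p_6 = 4: count[4] becomes 1
p_7 = 4: count[4] becomes 2
Degrees (1 + count): deg[1]=1+0=1, deg[2]=1+0=1, deg[3]=1+0=1, deg[4]=1+2=3, deg[5]=1+2=3, deg[6]=1+2=3, deg[7]=1+0=1, deg[8]=1+0=1, deg[9]=1+1=2

Answer: 1 1 1 3 3 3 1 1 2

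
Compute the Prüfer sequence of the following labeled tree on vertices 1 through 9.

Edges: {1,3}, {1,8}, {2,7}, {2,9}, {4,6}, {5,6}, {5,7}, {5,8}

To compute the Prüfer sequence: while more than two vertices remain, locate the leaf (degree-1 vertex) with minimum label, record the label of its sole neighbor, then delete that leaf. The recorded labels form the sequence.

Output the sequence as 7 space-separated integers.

Answer: 1 8 6 5 5 7 2

Derivation:
Step 1: leaves = {3,4,9}. Remove smallest leaf 3, emit neighbor 1.
Step 2: leaves = {1,4,9}. Remove smallest leaf 1, emit neighbor 8.
Step 3: leaves = {4,8,9}. Remove smallest leaf 4, emit neighbor 6.
Step 4: leaves = {6,8,9}. Remove smallest leaf 6, emit neighbor 5.
Step 5: leaves = {8,9}. Remove smallest leaf 8, emit neighbor 5.
Step 6: leaves = {5,9}. Remove smallest leaf 5, emit neighbor 7.
Step 7: leaves = {7,9}. Remove smallest leaf 7, emit neighbor 2.
Done: 2 vertices remain (2, 9). Sequence = [1 8 6 5 5 7 2]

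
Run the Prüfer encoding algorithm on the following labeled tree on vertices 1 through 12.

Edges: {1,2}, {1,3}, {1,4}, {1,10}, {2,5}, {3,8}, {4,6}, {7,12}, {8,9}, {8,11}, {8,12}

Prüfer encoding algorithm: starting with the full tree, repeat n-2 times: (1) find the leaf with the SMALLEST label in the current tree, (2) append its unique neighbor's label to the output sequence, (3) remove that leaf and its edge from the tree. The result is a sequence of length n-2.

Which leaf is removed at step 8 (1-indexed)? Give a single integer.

Answer: 1

Derivation:
Step 1: current leaves = {5,6,7,9,10,11}. Remove leaf 5 (neighbor: 2).
Step 2: current leaves = {2,6,7,9,10,11}. Remove leaf 2 (neighbor: 1).
Step 3: current leaves = {6,7,9,10,11}. Remove leaf 6 (neighbor: 4).
Step 4: current leaves = {4,7,9,10,11}. Remove leaf 4 (neighbor: 1).
Step 5: current leaves = {7,9,10,11}. Remove leaf 7 (neighbor: 12).
Step 6: current leaves = {9,10,11,12}. Remove leaf 9 (neighbor: 8).
Step 7: current leaves = {10,11,12}. Remove leaf 10 (neighbor: 1).
Step 8: current leaves = {1,11,12}. Remove leaf 1 (neighbor: 3).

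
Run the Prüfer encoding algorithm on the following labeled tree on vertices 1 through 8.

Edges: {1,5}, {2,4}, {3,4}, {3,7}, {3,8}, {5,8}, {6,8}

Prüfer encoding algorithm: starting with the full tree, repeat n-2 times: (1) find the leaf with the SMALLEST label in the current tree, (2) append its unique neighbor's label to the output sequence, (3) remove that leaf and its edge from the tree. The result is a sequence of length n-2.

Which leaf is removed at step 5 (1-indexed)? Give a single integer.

Step 1: current leaves = {1,2,6,7}. Remove leaf 1 (neighbor: 5).
Step 2: current leaves = {2,5,6,7}. Remove leaf 2 (neighbor: 4).
Step 3: current leaves = {4,5,6,7}. Remove leaf 4 (neighbor: 3).
Step 4: current leaves = {5,6,7}. Remove leaf 5 (neighbor: 8).
Step 5: current leaves = {6,7}. Remove leaf 6 (neighbor: 8).

Answer: 6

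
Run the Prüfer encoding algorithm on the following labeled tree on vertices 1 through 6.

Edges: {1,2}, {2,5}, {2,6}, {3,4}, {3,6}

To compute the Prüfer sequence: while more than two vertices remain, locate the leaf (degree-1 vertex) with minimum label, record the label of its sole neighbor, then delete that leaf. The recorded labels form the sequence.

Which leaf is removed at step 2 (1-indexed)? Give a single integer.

Answer: 4

Derivation:
Step 1: current leaves = {1,4,5}. Remove leaf 1 (neighbor: 2).
Step 2: current leaves = {4,5}. Remove leaf 4 (neighbor: 3).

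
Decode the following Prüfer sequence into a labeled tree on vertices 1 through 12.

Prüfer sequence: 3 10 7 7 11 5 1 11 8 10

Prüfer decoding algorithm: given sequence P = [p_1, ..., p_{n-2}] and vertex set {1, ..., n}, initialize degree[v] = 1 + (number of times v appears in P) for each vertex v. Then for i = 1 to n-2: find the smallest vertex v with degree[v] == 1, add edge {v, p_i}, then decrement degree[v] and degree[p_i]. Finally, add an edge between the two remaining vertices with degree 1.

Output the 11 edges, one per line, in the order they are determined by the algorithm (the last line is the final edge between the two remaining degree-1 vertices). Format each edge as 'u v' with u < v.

Answer: 2 3
3 10
4 7
6 7
7 11
5 9
1 5
1 11
8 11
8 10
10 12

Derivation:
Initial degrees: {1:2, 2:1, 3:2, 4:1, 5:2, 6:1, 7:3, 8:2, 9:1, 10:3, 11:3, 12:1}
Step 1: smallest deg-1 vertex = 2, p_1 = 3. Add edge {2,3}. Now deg[2]=0, deg[3]=1.
Step 2: smallest deg-1 vertex = 3, p_2 = 10. Add edge {3,10}. Now deg[3]=0, deg[10]=2.
Step 3: smallest deg-1 vertex = 4, p_3 = 7. Add edge {4,7}. Now deg[4]=0, deg[7]=2.
Step 4: smallest deg-1 vertex = 6, p_4 = 7. Add edge {6,7}. Now deg[6]=0, deg[7]=1.
Step 5: smallest deg-1 vertex = 7, p_5 = 11. Add edge {7,11}. Now deg[7]=0, deg[11]=2.
Step 6: smallest deg-1 vertex = 9, p_6 = 5. Add edge {5,9}. Now deg[9]=0, deg[5]=1.
Step 7: smallest deg-1 vertex = 5, p_7 = 1. Add edge {1,5}. Now deg[5]=0, deg[1]=1.
Step 8: smallest deg-1 vertex = 1, p_8 = 11. Add edge {1,11}. Now deg[1]=0, deg[11]=1.
Step 9: smallest deg-1 vertex = 11, p_9 = 8. Add edge {8,11}. Now deg[11]=0, deg[8]=1.
Step 10: smallest deg-1 vertex = 8, p_10 = 10. Add edge {8,10}. Now deg[8]=0, deg[10]=1.
Final: two remaining deg-1 vertices are 10, 12. Add edge {10,12}.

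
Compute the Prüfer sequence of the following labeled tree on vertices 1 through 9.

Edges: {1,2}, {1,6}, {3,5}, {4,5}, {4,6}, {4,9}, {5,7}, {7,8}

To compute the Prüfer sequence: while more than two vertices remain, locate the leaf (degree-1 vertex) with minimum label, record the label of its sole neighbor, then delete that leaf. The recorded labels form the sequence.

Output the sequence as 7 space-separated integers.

Answer: 1 6 5 4 7 5 4

Derivation:
Step 1: leaves = {2,3,8,9}. Remove smallest leaf 2, emit neighbor 1.
Step 2: leaves = {1,3,8,9}. Remove smallest leaf 1, emit neighbor 6.
Step 3: leaves = {3,6,8,9}. Remove smallest leaf 3, emit neighbor 5.
Step 4: leaves = {6,8,9}. Remove smallest leaf 6, emit neighbor 4.
Step 5: leaves = {8,9}. Remove smallest leaf 8, emit neighbor 7.
Step 6: leaves = {7,9}. Remove smallest leaf 7, emit neighbor 5.
Step 7: leaves = {5,9}. Remove smallest leaf 5, emit neighbor 4.
Done: 2 vertices remain (4, 9). Sequence = [1 6 5 4 7 5 4]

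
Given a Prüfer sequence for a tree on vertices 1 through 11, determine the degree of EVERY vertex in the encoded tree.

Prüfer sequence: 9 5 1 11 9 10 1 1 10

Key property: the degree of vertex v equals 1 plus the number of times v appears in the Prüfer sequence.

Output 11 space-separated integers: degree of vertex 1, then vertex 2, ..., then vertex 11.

Answer: 4 1 1 1 2 1 1 1 3 3 2

Derivation:
p_1 = 9: count[9] becomes 1
p_2 = 5: count[5] becomes 1
p_3 = 1: count[1] becomes 1
p_4 = 11: count[11] becomes 1
p_5 = 9: count[9] becomes 2
p_6 = 10: count[10] becomes 1
p_7 = 1: count[1] becomes 2
p_8 = 1: count[1] becomes 3
p_9 = 10: count[10] becomes 2
Degrees (1 + count): deg[1]=1+3=4, deg[2]=1+0=1, deg[3]=1+0=1, deg[4]=1+0=1, deg[5]=1+1=2, deg[6]=1+0=1, deg[7]=1+0=1, deg[8]=1+0=1, deg[9]=1+2=3, deg[10]=1+2=3, deg[11]=1+1=2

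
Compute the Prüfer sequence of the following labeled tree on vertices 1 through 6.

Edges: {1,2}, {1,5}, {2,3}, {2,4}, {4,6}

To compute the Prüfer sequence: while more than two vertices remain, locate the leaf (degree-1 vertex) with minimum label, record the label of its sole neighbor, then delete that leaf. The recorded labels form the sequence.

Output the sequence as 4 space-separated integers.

Step 1: leaves = {3,5,6}. Remove smallest leaf 3, emit neighbor 2.
Step 2: leaves = {5,6}. Remove smallest leaf 5, emit neighbor 1.
Step 3: leaves = {1,6}. Remove smallest leaf 1, emit neighbor 2.
Step 4: leaves = {2,6}. Remove smallest leaf 2, emit neighbor 4.
Done: 2 vertices remain (4, 6). Sequence = [2 1 2 4]

Answer: 2 1 2 4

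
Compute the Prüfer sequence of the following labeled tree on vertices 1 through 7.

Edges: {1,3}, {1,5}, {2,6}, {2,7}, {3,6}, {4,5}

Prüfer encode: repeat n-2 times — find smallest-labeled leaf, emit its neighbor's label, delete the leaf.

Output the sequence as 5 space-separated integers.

Answer: 5 1 3 6 2

Derivation:
Step 1: leaves = {4,7}. Remove smallest leaf 4, emit neighbor 5.
Step 2: leaves = {5,7}. Remove smallest leaf 5, emit neighbor 1.
Step 3: leaves = {1,7}. Remove smallest leaf 1, emit neighbor 3.
Step 4: leaves = {3,7}. Remove smallest leaf 3, emit neighbor 6.
Step 5: leaves = {6,7}. Remove smallest leaf 6, emit neighbor 2.
Done: 2 vertices remain (2, 7). Sequence = [5 1 3 6 2]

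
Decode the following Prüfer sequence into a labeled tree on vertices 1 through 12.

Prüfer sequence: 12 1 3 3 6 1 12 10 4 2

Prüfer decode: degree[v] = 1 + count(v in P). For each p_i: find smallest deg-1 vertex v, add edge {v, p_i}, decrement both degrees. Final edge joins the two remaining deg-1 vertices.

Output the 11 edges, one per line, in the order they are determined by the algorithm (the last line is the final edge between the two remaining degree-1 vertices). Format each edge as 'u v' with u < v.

Answer: 5 12
1 7
3 8
3 9
3 6
1 6
1 12
10 11
4 10
2 4
2 12

Derivation:
Initial degrees: {1:3, 2:2, 3:3, 4:2, 5:1, 6:2, 7:1, 8:1, 9:1, 10:2, 11:1, 12:3}
Step 1: smallest deg-1 vertex = 5, p_1 = 12. Add edge {5,12}. Now deg[5]=0, deg[12]=2.
Step 2: smallest deg-1 vertex = 7, p_2 = 1. Add edge {1,7}. Now deg[7]=0, deg[1]=2.
Step 3: smallest deg-1 vertex = 8, p_3 = 3. Add edge {3,8}. Now deg[8]=0, deg[3]=2.
Step 4: smallest deg-1 vertex = 9, p_4 = 3. Add edge {3,9}. Now deg[9]=0, deg[3]=1.
Step 5: smallest deg-1 vertex = 3, p_5 = 6. Add edge {3,6}. Now deg[3]=0, deg[6]=1.
Step 6: smallest deg-1 vertex = 6, p_6 = 1. Add edge {1,6}. Now deg[6]=0, deg[1]=1.
Step 7: smallest deg-1 vertex = 1, p_7 = 12. Add edge {1,12}. Now deg[1]=0, deg[12]=1.
Step 8: smallest deg-1 vertex = 11, p_8 = 10. Add edge {10,11}. Now deg[11]=0, deg[10]=1.
Step 9: smallest deg-1 vertex = 10, p_9 = 4. Add edge {4,10}. Now deg[10]=0, deg[4]=1.
Step 10: smallest deg-1 vertex = 4, p_10 = 2. Add edge {2,4}. Now deg[4]=0, deg[2]=1.
Final: two remaining deg-1 vertices are 2, 12. Add edge {2,12}.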